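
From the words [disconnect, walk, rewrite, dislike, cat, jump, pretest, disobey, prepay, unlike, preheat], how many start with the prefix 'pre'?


Checking each word for prefix 'pre':
  'disconnect' -> no (count: 0)
  'walk' -> no (count: 0)
  'rewrite' -> no (count: 0)
  'dislike' -> no (count: 0)
  'cat' -> no (count: 0)
  'jump' -> no (count: 0)
  'pretest' -> YES, starts with 'pre' (count: 1)
  'disobey' -> no (count: 1)
  'prepay' -> YES, starts with 'pre' (count: 2)
  'unlike' -> no (count: 2)
  'preheat' -> YES, starts with 'pre' (count: 3)
Total with prefix 'pre': 3

3


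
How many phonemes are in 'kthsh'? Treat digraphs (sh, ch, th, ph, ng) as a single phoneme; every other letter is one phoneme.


Parsing 'kthsh' greedily, digraphs first:
  'k' -> consonant phoneme (phonemes so far: 1)
  'th' -> digraph (1 consonant phoneme) (phonemes so far: 2)
  'sh' -> digraph (1 consonant phoneme) (phonemes so far: 3)
Total phonemes: 3

3


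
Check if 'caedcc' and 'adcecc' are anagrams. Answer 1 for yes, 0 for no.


Sort characters of 'caedcc': 'acccde'
Sort characters of 'adcecc': 'acccde'
Sorted forms match -> they ARE anagrams
Result: 1

1


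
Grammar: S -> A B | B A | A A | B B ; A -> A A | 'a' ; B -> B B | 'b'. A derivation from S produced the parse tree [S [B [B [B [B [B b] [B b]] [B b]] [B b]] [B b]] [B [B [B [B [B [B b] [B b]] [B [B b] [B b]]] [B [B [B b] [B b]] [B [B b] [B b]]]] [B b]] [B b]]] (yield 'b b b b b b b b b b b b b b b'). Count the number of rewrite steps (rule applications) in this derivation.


Every bracketed nonterminal node [X ...] in the tree is produced by exactly one rule application.
Reading the tree off as a leftmost derivation:
  Step 1: S  =>  B B   (applied S -> B B)
  Step 2: B B  =>  B B B   (applied B -> B B)
  Step 3: B B B  =>  B B B B   (applied B -> B B)
  Step 4: B B B B  =>  B B B B B   (applied B -> B B)
  Step 5: B B B B B  =>  B B B B B B   (applied B -> B B)
  Step 6: B B B B B B  =>  b B B B B B   (applied B -> b)
  Step 7: b B B B B B  =>  b b B B B B   (applied B -> b)
  Step 8: b b B B B B  =>  b b b B B B   (applied B -> b)
  Step 9: b b b B B B  =>  b b b b B B   (applied B -> b)
  Step 10: b b b b B B  =>  b b b b b B   (applied B -> b)
  Step 11: b b b b b B  =>  b b b b b B B   (applied B -> B B)
  Step 12: b b b b b B B  =>  b b b b b B B B   (applied B -> B B)
  Step 13: b b b b b B B B  =>  b b b b b B B B B   (applied B -> B B)
  Step 14: b b b b b B B B B  =>  b b b b b B B B B B   (applied B -> B B)
  Step 15: b b b b b B B B B B  =>  b b b b b B B B B B B   (applied B -> B B)
  Step 16: b b b b b B B B B B B  =>  b b b b b b B B B B B   (applied B -> b)
  Step 17: b b b b b b B B B B B  =>  b b b b b b b B B B B   (applied B -> b)
  Step 18: b b b b b b b B B B B  =>  b b b b b b b B B B B B   (applied B -> B B)
  Step 19: b b b b b b b B B B B B  =>  b b b b b b b b B B B B   (applied B -> b)
  Step 20: b b b b b b b b B B B B  =>  b b b b b b b b b B B B   (applied B -> b)
  Step 21: b b b b b b b b b B B B  =>  b b b b b b b b b B B B B   (applied B -> B B)
  Step 22: b b b b b b b b b B B B B  =>  b b b b b b b b b B B B B B   (applied B -> B B)
  Step 23: b b b b b b b b b B B B B B  =>  b b b b b b b b b b B B B B   (applied B -> b)
  Step 24: b b b b b b b b b b B B B B  =>  b b b b b b b b b b b B B B   (applied B -> b)
  Step 25: b b b b b b b b b b b B B B  =>  b b b b b b b b b b b B B B B   (applied B -> B B)
  Step 26: b b b b b b b b b b b B B B B  =>  b b b b b b b b b b b b B B B   (applied B -> b)
  Step 27: b b b b b b b b b b b b B B B  =>  b b b b b b b b b b b b b B B   (applied B -> b)
  Step 28: b b b b b b b b b b b b b B B  =>  b b b b b b b b b b b b b b B   (applied B -> b)
  Step 29: b b b b b b b b b b b b b b B  =>  b b b b b b b b b b b b b b b   (applied B -> b)
Final yield: b b b b b b b b b b b b b b b
Total rewrite steps: 29

29


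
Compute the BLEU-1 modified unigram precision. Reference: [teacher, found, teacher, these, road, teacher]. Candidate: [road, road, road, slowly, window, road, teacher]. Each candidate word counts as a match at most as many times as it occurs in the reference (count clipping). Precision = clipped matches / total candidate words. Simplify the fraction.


Reference word counts: {'found': 1, 'road': 1, 'teacher': 3, 'these': 1}
Checking each candidate word (with clipping):
  'road' -> in reference (ref count 1, used 1/1) -> match (matches: 1)
  'road' -> ref count 1 already used up (1/1) -> clipped, no match (matches: 1)
  'road' -> ref count 1 already used up (1/1) -> clipped, no match (matches: 1)
  'slowly' -> not in reference -> no match (matches: 1)
  'window' -> not in reference -> no match (matches: 1)
  'road' -> ref count 1 already used up (1/1) -> clipped, no match (matches: 1)
  'teacher' -> in reference (ref count 3, used 1/3) -> match (matches: 2)
Clipped matches: 2, Candidate length: 7
Precision = 2/7

2/7


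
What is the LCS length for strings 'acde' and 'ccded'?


DP table for LCS of 'acde' and 'ccded':
       c  c  d  e  d
    0  0  0  0  0  0
  a 0  0  0  0  0  0
  c 0  1  1  1  1  1
  d 0  1  1  2  2  2
  e 0  1  1  2  3  3
LCS: 'cde'
LCS length = 3

3


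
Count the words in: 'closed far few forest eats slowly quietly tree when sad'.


Counting words by splitting on spaces:
  Word 1: 'closed'
  Word 2: 'far'
  Word 3: 'few'
  Word 4: 'forest'
  Word 5: 'eats'
  Word 6: 'slowly'
  Word 7: 'quietly'
  Word 8: 'tree'
  Word 9: 'when'
  Word 10: 'sad'
Total words: 10

10


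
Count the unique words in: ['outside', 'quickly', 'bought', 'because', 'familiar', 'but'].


Listing all tokens and tracking unique types:
  Token 1: 'outside' -> NEW (unique so far: 1)
  Token 2: 'quickly' -> NEW (unique so far: 2)
  Token 3: 'bought' -> NEW (unique so far: 3)
  Token 4: 'because' -> NEW (unique so far: 4)
  Token 5: 'familiar' -> NEW (unique so far: 5)
  Token 6: 'but' -> NEW (unique so far: 6)
Unique types: ('because', 'bought', 'but', 'familiar', 'outside', 'quickly')
Vocabulary size: 6

6


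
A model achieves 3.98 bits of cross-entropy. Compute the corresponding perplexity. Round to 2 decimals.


Perplexity formula: PP = 2^H
H = 3.98
PP = 2^3.98
Decompose: 2^3.98 = 2^3 * 2^0.98
2^3 = 8, 2^0.98 ~ 1.9724654
PP ~ 8 * 1.9724654 = 15.7797232
Rounded to 2 decimals: 15.78

15.78


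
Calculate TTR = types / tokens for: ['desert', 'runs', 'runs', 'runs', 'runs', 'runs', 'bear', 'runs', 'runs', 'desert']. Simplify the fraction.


Tokens: 10
Unique types: ('bear', 'desert', 'runs') = 3
TTR = 3/10
Already in lowest terms.

3/10


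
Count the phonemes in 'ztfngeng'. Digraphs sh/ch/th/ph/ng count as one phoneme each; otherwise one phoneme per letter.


Parsing 'ztfngeng' greedily, digraphs first:
  'z' -> consonant phoneme (phonemes so far: 1)
  't' -> consonant phoneme (phonemes so far: 2)
  'f' -> consonant phoneme (phonemes so far: 3)
  'ng' -> digraph (1 consonant phoneme) (phonemes so far: 4)
  'e' -> vowel phoneme (phonemes so far: 5)
  'ng' -> digraph (1 consonant phoneme) (phonemes so far: 6)
Total phonemes: 6

6


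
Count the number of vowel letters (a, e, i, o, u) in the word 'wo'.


Scanning each character of 'wo':
  Position 1: 'w' -> consonant (running count: 0)
  Position 2: 'o' -> vowel (running count: 1)
Total vowels: 1

1


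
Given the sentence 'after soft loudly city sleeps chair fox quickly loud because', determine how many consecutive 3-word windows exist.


Word trigrams from [10] words:
  Trigram 1: (after soft loudly)
  Trigram 2: (soft loudly city)
  Trigram 3: (loudly city sleeps)
  Trigram 4: (city sleeps chair)
  Trigram 5: (sleeps chair fox)
  Trigram 6: (chair fox quickly)
  Trigram 7: (fox quickly loud)
  Trigram 8: (quickly loud because)
Total word trigrams: 10 - 2 = 8

8


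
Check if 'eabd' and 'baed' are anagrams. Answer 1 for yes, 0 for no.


Sort characters of 'eabd': 'abde'
Sort characters of 'baed': 'abde'
Sorted forms match -> they ARE anagrams
Result: 1

1


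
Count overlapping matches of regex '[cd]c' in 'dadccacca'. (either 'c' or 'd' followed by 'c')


Pattern: [cd]c means either 'c' or 'd' followed by 'c'.
Scanning 'dadccacca' position-by-position:
  Pos 0: window 'da' -> no
  Pos 1: window 'ad' -> no
  Pos 2: window 'dc' -> MATCH
  Pos 3: window 'cc' -> MATCH
  Pos 4: window 'ca' -> no
  Pos 5: window 'ac' -> no
  Pos 6: window 'cc' -> MATCH
  Pos 7: window 'ca' -> no
  Pos 8: window 'a' -> no
Total matches: 3

3


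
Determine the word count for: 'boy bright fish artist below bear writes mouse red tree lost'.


Counting words by splitting on spaces:
  Word 1: 'boy'
  Word 2: 'bright'
  Word 3: 'fish'
  Word 4: 'artist'
  Word 5: 'below'
  Word 6: 'bear'
  Word 7: 'writes'
  Word 8: 'mouse'
  Word 9: 'red'
  Word 10: 'tree'
  Word 11: 'lost'
Total words: 11

11


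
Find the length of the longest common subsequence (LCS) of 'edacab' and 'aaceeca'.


DP table for LCS of 'edacab' and 'aaceeca':
       a  a  c  e  e  c  a
    0  0  0  0  0  0  0  0
  e 0  0  0  0  1  1  1  1
  d 0  0  0  0  1  1  1  1
  a 0  1  1  1  1  1  1  2
  c 0  1  1  2  2  2  2  2
  a 0  1  2  2  2  2  2  3
  b 0  1  2  2  2  2  2  3
LCS: 'eca'
LCS length = 3

3


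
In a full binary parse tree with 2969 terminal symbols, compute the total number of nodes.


Leaf nodes (terminals): 2969
Internal nodes = n - 1 = 2969 - 1 = 2968
Total = leaves + internal = 2969 + 2968 = 5937

5937


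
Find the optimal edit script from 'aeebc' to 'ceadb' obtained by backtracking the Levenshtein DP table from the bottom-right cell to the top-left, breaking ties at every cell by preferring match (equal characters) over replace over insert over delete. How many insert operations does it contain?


Edit distance = 4. Backtracking from cell (5, 5) with preference match > replace > insert > delete,
then listing the resulting alignment 'aeebc' -> 'ceadb' left to right:
  Step 1: replace a->c
  Step 2: keep 'e'
  Step 3: replace e->a
  Step 4: replace b->d
  Step 5: replace c->b
Total insertions: 0

0


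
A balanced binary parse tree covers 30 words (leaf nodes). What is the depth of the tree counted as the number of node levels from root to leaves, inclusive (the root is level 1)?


In a balanced binary tree with n leaves the deepest leaf is ceil(log2(n)) edges below the root,
so counting node levels inclusive of root and leaves gives ceil(log2(n)) + 1 levels.
log2(30) = 4.9069
ceil(4.9069) = 5
levels = 5 + 1 = 6

6


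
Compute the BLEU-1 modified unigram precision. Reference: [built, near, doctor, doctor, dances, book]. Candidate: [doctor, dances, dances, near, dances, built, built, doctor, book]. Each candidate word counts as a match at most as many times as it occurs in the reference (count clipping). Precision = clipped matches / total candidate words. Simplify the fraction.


Reference word counts: {'book': 1, 'built': 1, 'dances': 1, 'doctor': 2, 'near': 1}
Checking each candidate word (with clipping):
  'doctor' -> in reference (ref count 2, used 1/2) -> match (matches: 1)
  'dances' -> in reference (ref count 1, used 1/1) -> match (matches: 2)
  'dances' -> ref count 1 already used up (1/1) -> clipped, no match (matches: 2)
  'near' -> in reference (ref count 1, used 1/1) -> match (matches: 3)
  'dances' -> ref count 1 already used up (1/1) -> clipped, no match (matches: 3)
  'built' -> in reference (ref count 1, used 1/1) -> match (matches: 4)
  'built' -> ref count 1 already used up (1/1) -> clipped, no match (matches: 4)
  'doctor' -> in reference (ref count 2, used 2/2) -> match (matches: 5)
  'book' -> in reference (ref count 1, used 1/1) -> match (matches: 6)
Clipped matches: 6, Candidate length: 9
Precision = 6/9 = 2/3

2/3


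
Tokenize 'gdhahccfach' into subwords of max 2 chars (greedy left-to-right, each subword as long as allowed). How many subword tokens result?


'gdhahccfach' has 11 characters.
Chunking with max size 2:
  Chunk 1: 'gd' (positions 0-1)
  Chunk 2: 'ha' (positions 2-3)
  Chunk 3: 'hc' (positions 4-5)
  Chunk 4: 'cf' (positions 6-7)
  Chunk 5: 'ac' (positions 8-9)
  Chunk 6: 'h' (positions 10-10)
Total chunks: ceil(11 / 2) = 6

6


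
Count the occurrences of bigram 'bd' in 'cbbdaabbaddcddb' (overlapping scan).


Scanning 'cbbdaabbaddcddb' for bigram 'bd':
  Position 0: 'cb' -> no
  Position 1: 'bb' -> no
  Position 2: 'bd' -> MATCH
  Position 3: 'da' -> no
  Position 4: 'aa' -> no
  Position 5: 'ab' -> no
  Position 6: 'bb' -> no
  Position 7: 'ba' -> no
  Position 8: 'ad' -> no
  Position 9: 'dd' -> no
  Position 10: 'dc' -> no
  Position 11: 'cd' -> no
  Position 12: 'dd' -> no
  Position 13: 'db' -> no
Total matches: 1

1


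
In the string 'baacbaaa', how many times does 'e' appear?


Scanning 'baacbaaa' for 'e':
  No matches found.
Total occurrences of 'e': 0

0


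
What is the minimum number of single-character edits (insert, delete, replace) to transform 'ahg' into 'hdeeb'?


Building DP table for s1='ahg' (len 3) and s2='hdeeb' (len 5):
       h  d  e  e  b
    0  1  2  3  4  5
  a 1  1  2  3  4  5
  h 2  1  2  3  4  5
  g 3  2  2  3  4  5
Edit distance = dp[3][5] = 5

5


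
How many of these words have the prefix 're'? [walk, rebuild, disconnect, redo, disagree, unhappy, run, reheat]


Checking each word for prefix 're':
  'walk' -> no (count: 0)
  'rebuild' -> YES, starts with 're' (count: 1)
  'disconnect' -> no (count: 1)
  'redo' -> YES, starts with 're' (count: 2)
  'disagree' -> no (count: 2)
  'unhappy' -> no (count: 2)
  'run' -> no (count: 2)
  'reheat' -> YES, starts with 're' (count: 3)
Total with prefix 're': 3

3


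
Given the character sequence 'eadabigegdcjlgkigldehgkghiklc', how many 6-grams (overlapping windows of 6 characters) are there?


String 'eadabigegdcjlgkigldehgkghiklc' has length L = 29.
Number of overlapping n-grams = L - n + 1
Substituting: 29 - 6 + 1 = 24

24


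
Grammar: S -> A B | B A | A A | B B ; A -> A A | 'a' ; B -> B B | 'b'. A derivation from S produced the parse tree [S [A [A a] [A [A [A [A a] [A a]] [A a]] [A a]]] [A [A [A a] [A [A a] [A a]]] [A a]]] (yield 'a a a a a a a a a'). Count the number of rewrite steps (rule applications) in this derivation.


Every bracketed nonterminal node [X ...] in the tree is produced by exactly one rule application.
Reading the tree off as a leftmost derivation:
  Step 1: S  =>  A A   (applied S -> A A)
  Step 2: A A  =>  A A A   (applied A -> A A)
  Step 3: A A A  =>  a A A   (applied A -> a)
  Step 4: a A A  =>  a A A A   (applied A -> A A)
  Step 5: a A A A  =>  a A A A A   (applied A -> A A)
  Step 6: a A A A A  =>  a A A A A A   (applied A -> A A)
  Step 7: a A A A A A  =>  a a A A A A   (applied A -> a)
  Step 8: a a A A A A  =>  a a a A A A   (applied A -> a)
  Step 9: a a a A A A  =>  a a a a A A   (applied A -> a)
  Step 10: a a a a A A  =>  a a a a a A   (applied A -> a)
  Step 11: a a a a a A  =>  a a a a a A A   (applied A -> A A)
  Step 12: a a a a a A A  =>  a a a a a A A A   (applied A -> A A)
  Step 13: a a a a a A A A  =>  a a a a a a A A   (applied A -> a)
  Step 14: a a a a a a A A  =>  a a a a a a A A A   (applied A -> A A)
  Step 15: a a a a a a A A A  =>  a a a a a a a A A   (applied A -> a)
  Step 16: a a a a a a a A A  =>  a a a a a a a a A   (applied A -> a)
  Step 17: a a a a a a a a A  =>  a a a a a a a a a   (applied A -> a)
Final yield: a a a a a a a a a
Total rewrite steps: 17

17


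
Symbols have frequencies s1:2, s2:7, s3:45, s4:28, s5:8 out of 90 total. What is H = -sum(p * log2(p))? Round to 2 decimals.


Computing entropy H = -sum(p_i * log2(p_i)):
  s1: p = 2/90 = 0.0222, -p*log2(p) = 0.1220
  s2: p = 7/90 = 0.0778, -p*log2(p) = 0.2866
  s3: p = 45/90 = 0.5000, -p*log2(p) = 0.5000
  s4: p = 28/90 = 0.3111, -p*log2(p) = 0.5241
  s5: p = 8/90 = 0.0889, -p*log2(p) = 0.3104
H = sum of terms = 1.7431
Rounded to 2 decimals: 1.74

1.74


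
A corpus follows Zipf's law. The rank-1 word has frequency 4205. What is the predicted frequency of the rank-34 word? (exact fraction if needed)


Zipf's law: freq(rank) = f1 / rank
f1 = 4205, rank = 34
freq = 4205 / 34
GCD(4205, 34) = 1
Simplified: 4205/34

4205/34


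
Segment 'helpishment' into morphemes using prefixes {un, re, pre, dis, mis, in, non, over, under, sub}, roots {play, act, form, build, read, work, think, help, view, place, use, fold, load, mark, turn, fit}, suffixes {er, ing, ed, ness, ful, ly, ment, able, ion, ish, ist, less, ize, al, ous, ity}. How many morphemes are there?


Segmenting 'helpishment' against the inventory:
  'help' -> root (morpheme 1)
  'ish' -> suffix (morpheme 2)
  'ment' -> suffix (morpheme 3)
Total morphemes: 3

3


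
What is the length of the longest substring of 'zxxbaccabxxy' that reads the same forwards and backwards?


Scanning 'zxxbaccabxxy' for palindromic substrings.
Substring at positions 1-10: 'xxbaccabxx'.
Check: reverse('xxbaccabxx') = 'xxbaccabxx' -> palindrome confirmed.
Neighbouring characters ('z' / 'y') break symmetry, so it cannot extend further.
No longer palindromic substring exists; longest length = 10

10


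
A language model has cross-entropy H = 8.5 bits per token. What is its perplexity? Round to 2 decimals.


Perplexity formula: PP = 2^H
H = 8.5
PP = 2^8.5
Decompose: 2^8.5 = 2^8 * 2^0.5 = 2^8 * sqrt(2)
2^8 = 256, sqrt(2) ~ 1.4142136
PP ~ 256 * 1.4142136 = 362.0386816
Rounded to 2 decimals: 362.04

362.04


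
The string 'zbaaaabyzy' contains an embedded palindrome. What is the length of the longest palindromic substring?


Scanning 'zbaaaabyzy' for palindromic substrings.
Substring at positions 1-6: 'baaaab'.
Check: reverse('baaaab') = 'baaaab' -> palindrome confirmed.
Neighbouring characters ('z' / 'y') break symmetry, so it cannot extend further.
No longer palindromic substring exists; longest length = 6

6


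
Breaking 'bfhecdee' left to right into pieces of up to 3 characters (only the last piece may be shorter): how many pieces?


'bfhecdee' has 8 characters.
Chunking with max size 3:
  Chunk 1: 'bfh' (positions 0-2)
  Chunk 2: 'ecd' (positions 3-5)
  Chunk 3: 'ee' (positions 6-7)
Total chunks: ceil(8 / 3) = 3

3


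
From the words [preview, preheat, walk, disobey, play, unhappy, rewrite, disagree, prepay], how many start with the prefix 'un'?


Checking each word for prefix 'un':
  'preview' -> no (count: 0)
  'preheat' -> no (count: 0)
  'walk' -> no (count: 0)
  'disobey' -> no (count: 0)
  'play' -> no (count: 0)
  'unhappy' -> YES, starts with 'un' (count: 1)
  'rewrite' -> no (count: 1)
  'disagree' -> no (count: 1)
  'prepay' -> no (count: 1)
Total with prefix 'un': 1

1


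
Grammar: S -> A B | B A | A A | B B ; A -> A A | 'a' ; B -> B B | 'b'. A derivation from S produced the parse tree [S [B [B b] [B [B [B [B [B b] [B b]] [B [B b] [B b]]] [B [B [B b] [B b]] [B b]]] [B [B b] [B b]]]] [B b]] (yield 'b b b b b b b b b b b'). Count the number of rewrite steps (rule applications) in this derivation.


Every bracketed nonterminal node [X ...] in the tree is produced by exactly one rule application.
Reading the tree off as a leftmost derivation:
  Step 1: S  =>  B B   (applied S -> B B)
  Step 2: B B  =>  B B B   (applied B -> B B)
  Step 3: B B B  =>  b B B   (applied B -> b)
  Step 4: b B B  =>  b B B B   (applied B -> B B)
  Step 5: b B B B  =>  b B B B B   (applied B -> B B)
  Step 6: b B B B B  =>  b B B B B B   (applied B -> B B)
  Step 7: b B B B B B  =>  b B B B B B B   (applied B -> B B)
  Step 8: b B B B B B B  =>  b b B B B B B   (applied B -> b)
  Step 9: b b B B B B B  =>  b b b B B B B   (applied B -> b)
  Step 10: b b b B B B B  =>  b b b B B B B B   (applied B -> B B)
  Step 11: b b b B B B B B  =>  b b b b B B B B   (applied B -> b)
  Step 12: b b b b B B B B  =>  b b b b b B B B   (applied B -> b)
  Step 13: b b b b b B B B  =>  b b b b b B B B B   (applied B -> B B)
  Step 14: b b b b b B B B B  =>  b b b b b B B B B B   (applied B -> B B)
  Step 15: b b b b b B B B B B  =>  b b b b b b B B B B   (applied B -> b)
  Step 16: b b b b b b B B B B  =>  b b b b b b b B B B   (applied B -> b)
  Step 17: b b b b b b b B B B  =>  b b b b b b b b B B   (applied B -> b)
  Step 18: b b b b b b b b B B  =>  b b b b b b b b B B B   (applied B -> B B)
  Step 19: b b b b b b b b B B B  =>  b b b b b b b b b B B   (applied B -> b)
  Step 20: b b b b b b b b b B B  =>  b b b b b b b b b b B   (applied B -> b)
  Step 21: b b b b b b b b b b B  =>  b b b b b b b b b b b   (applied B -> b)
Final yield: b b b b b b b b b b b
Total rewrite steps: 21

21


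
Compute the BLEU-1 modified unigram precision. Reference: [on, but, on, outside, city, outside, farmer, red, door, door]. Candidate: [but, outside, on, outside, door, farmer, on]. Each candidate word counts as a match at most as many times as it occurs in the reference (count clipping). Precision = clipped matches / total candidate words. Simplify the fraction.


Reference word counts: {'but': 1, 'city': 1, 'door': 2, 'farmer': 1, 'on': 2, 'outside': 2, 'red': 1}
Checking each candidate word (with clipping):
  'but' -> in reference (ref count 1, used 1/1) -> match (matches: 1)
  'outside' -> in reference (ref count 2, used 1/2) -> match (matches: 2)
  'on' -> in reference (ref count 2, used 1/2) -> match (matches: 3)
  'outside' -> in reference (ref count 2, used 2/2) -> match (matches: 4)
  'door' -> in reference (ref count 2, used 1/2) -> match (matches: 5)
  'farmer' -> in reference (ref count 1, used 1/1) -> match (matches: 6)
  'on' -> in reference (ref count 2, used 2/2) -> match (matches: 7)
Clipped matches: 7, Candidate length: 7
Precision = 7/7 = 1

1


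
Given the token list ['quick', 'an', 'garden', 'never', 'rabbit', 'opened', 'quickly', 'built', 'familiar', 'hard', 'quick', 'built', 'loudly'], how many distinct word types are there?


Listing all tokens and tracking unique types:
  Token 1: 'quick' -> NEW (unique so far: 1)
  Token 2: 'an' -> NEW (unique so far: 2)
  Token 3: 'garden' -> NEW (unique so far: 3)
  Token 4: 'never' -> NEW (unique so far: 4)
  Token 5: 'rabbit' -> NEW (unique so far: 5)
  Token 6: 'opened' -> NEW (unique so far: 6)
  Token 7: 'quickly' -> NEW (unique so far: 7)
  Token 8: 'built' -> NEW (unique so far: 8)
  Token 9: 'familiar' -> NEW (unique so far: 9)
  Token 10: 'hard' -> NEW (unique so far: 10)
  Token 11: 'quick' -> duplicate (unique so far: 10)
  Token 12: 'built' -> duplicate (unique so far: 10)
  Token 13: 'loudly' -> NEW (unique so far: 11)
Unique types: ('an', 'built', 'familiar', 'garden', 'hard', 'loudly', 'never', 'opened', 'quick', 'quickly', 'rabbit')
Vocabulary size: 11

11


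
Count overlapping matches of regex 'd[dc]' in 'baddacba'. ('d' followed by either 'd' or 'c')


Pattern: d[dc] means 'd' followed by either 'd' or 'c'.
Scanning 'baddacba' position-by-position:
  Pos 0: window 'ba' -> no
  Pos 1: window 'ad' -> no
  Pos 2: window 'dd' -> MATCH
  Pos 3: window 'da' -> no
  Pos 4: window 'ac' -> no
  Pos 5: window 'cb' -> no
  Pos 6: window 'ba' -> no
  Pos 7: window 'a' -> no
Total matches: 1

1


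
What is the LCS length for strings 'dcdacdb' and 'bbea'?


DP table for LCS of 'dcdacdb' and 'bbea':
       b  b  e  a
    0  0  0  0  0
  d 0  0  0  0  0
  c 0  0  0  0  0
  d 0  0  0  0  0
  a 0  0  0  0  1
  c 0  0  0  0  1
  d 0  0  0  0  1
  b 0  1  1  1  1
LCS: 'a'
LCS length = 1

1


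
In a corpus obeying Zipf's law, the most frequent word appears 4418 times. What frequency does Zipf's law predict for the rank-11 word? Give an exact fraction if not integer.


Zipf's law: freq(rank) = f1 / rank
f1 = 4418, rank = 11
freq = 4418 / 11
GCD(4418, 11) = 1
Simplified: 4418/11

4418/11


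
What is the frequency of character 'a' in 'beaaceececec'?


Scanning 'beaaceececec' for 'a':
  Position 2: 'a' -> MATCH (count: 1)
  Position 3: 'a' -> MATCH (count: 2)
Total occurrences of 'a': 2

2


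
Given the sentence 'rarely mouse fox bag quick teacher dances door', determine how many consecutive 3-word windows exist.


Word trigrams from [8] words:
  Trigram 1: (rarely mouse fox)
  Trigram 2: (mouse fox bag)
  Trigram 3: (fox bag quick)
  Trigram 4: (bag quick teacher)
  Trigram 5: (quick teacher dances)
  Trigram 6: (teacher dances door)
Total word trigrams: 8 - 2 = 6

6


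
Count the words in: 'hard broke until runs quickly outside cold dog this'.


Counting words by splitting on spaces:
  Word 1: 'hard'
  Word 2: 'broke'
  Word 3: 'until'
  Word 4: 'runs'
  Word 5: 'quickly'
  Word 6: 'outside'
  Word 7: 'cold'
  Word 8: 'dog'
  Word 9: 'this'
Total words: 9

9


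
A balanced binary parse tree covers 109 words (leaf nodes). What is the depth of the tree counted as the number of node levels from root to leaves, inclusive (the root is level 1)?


In a balanced binary tree with n leaves the deepest leaf is ceil(log2(n)) edges below the root,
so counting node levels inclusive of root and leaves gives ceil(log2(n)) + 1 levels.
log2(109) = 6.7682
ceil(6.7682) = 7
levels = 7 + 1 = 8

8


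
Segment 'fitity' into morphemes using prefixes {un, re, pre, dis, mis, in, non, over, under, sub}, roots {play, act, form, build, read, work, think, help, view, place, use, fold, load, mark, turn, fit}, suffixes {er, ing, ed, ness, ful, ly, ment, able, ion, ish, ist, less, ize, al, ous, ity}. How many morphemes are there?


Segmenting 'fitity' against the inventory:
  'fit' -> root (morpheme 1)
  'ity' -> suffix (morpheme 2)
Total morphemes: 2

2


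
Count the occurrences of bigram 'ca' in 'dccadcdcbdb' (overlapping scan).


Scanning 'dccadcdcbdb' for bigram 'ca':
  Position 0: 'dc' -> no
  Position 1: 'cc' -> no
  Position 2: 'ca' -> MATCH
  Position 3: 'ad' -> no
  Position 4: 'dc' -> no
  Position 5: 'cd' -> no
  Position 6: 'dc' -> no
  Position 7: 'cb' -> no
  Position 8: 'bd' -> no
  Position 9: 'db' -> no
Total matches: 1

1


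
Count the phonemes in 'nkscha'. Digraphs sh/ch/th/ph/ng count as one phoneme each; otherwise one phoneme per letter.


Parsing 'nkscha' greedily, digraphs first:
  'n' -> consonant phoneme (phonemes so far: 1)
  'k' -> consonant phoneme (phonemes so far: 2)
  's' -> consonant phoneme (phonemes so far: 3)
  'ch' -> digraph (1 consonant phoneme) (phonemes so far: 4)
  'a' -> vowel phoneme (phonemes so far: 5)
Total phonemes: 5

5


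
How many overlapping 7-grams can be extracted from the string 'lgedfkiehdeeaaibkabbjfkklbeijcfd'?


String 'lgedfkiehdeeaaibkabbjfkklbeijcfd' has length L = 32.
Number of overlapping n-grams = L - n + 1
Substituting: 32 - 7 + 1 = 26

26


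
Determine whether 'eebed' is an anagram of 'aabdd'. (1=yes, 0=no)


Sort characters of 'eebed': 'bdeee'
Sort characters of 'aabdd': 'aabdd'
Sorted forms differ -> they are NOT anagrams
Result: 0

0


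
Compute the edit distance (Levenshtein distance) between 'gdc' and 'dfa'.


Building DP table for s1='gdc' (len 3) and s2='dfa' (len 3):
       d  f  a
    0  1  2  3
  g 1  1  2  3
  d 2  1  2  3
  c 3  2  2  3
Edit distance = dp[3][3] = 3

3


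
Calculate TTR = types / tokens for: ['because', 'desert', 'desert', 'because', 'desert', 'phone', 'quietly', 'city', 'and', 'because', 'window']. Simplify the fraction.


Tokens: 11
Unique types: ('and', 'because', 'city', 'desert', 'phone', 'quietly', 'window') = 7
TTR = 7/11
Already in lowest terms.

7/11


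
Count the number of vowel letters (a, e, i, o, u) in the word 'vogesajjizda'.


Scanning each character of 'vogesajjizda':
  Position 1: 'v' -> consonant (running count: 0)
  Position 2: 'o' -> vowel (running count: 1)
  Position 3: 'g' -> consonant (running count: 1)
  Position 4: 'e' -> vowel (running count: 2)
  Position 5: 's' -> consonant (running count: 2)
  Position 6: 'a' -> vowel (running count: 3)
  Position 7: 'j' -> consonant (running count: 3)
  Position 8: 'j' -> consonant (running count: 3)
  Position 9: 'i' -> vowel (running count: 4)
  Position 10: 'z' -> consonant (running count: 4)
  Position 11: 'd' -> consonant (running count: 4)
  Position 12: 'a' -> vowel (running count: 5)
Total vowels: 5

5


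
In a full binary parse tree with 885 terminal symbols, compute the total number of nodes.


Leaf nodes (terminals): 885
Internal nodes = n - 1 = 885 - 1 = 884
Total = leaves + internal = 885 + 884 = 1769

1769


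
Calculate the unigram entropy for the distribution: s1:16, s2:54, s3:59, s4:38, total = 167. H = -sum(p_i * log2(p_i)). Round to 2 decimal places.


Computing entropy H = -sum(p_i * log2(p_i)):
  s1: p = 16/167 = 0.0958, -p*log2(p) = 0.3242
  s2: p = 54/167 = 0.3234, -p*log2(p) = 0.5267
  s3: p = 59/167 = 0.3533, -p*log2(p) = 0.5303
  s4: p = 38/167 = 0.2275, -p*log2(p) = 0.4860
H = sum of terms = 1.8672
Rounded to 2 decimals: 1.87

1.87


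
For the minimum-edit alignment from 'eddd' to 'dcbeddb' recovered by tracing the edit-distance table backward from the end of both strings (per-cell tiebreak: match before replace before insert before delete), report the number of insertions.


Edit distance = 4. Backtracking from cell (4, 7) with preference match > replace > insert > delete,
then listing the resulting alignment 'eddd' -> 'dcbeddb' left to right:
  Step 1: insert 'd' [insertion #1]
  Step 2: insert 'c' [insertion #2]
  Step 3: insert 'b' [insertion #3]
  Step 4: keep 'e'
  Step 5: keep 'd'
  Step 6: keep 'd'
  Step 7: replace d->b
Total insertions: 3

3


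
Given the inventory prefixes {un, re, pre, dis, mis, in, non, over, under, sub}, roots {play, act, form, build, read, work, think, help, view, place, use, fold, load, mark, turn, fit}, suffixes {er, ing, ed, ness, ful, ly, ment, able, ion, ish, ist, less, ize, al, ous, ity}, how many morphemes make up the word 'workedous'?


Segmenting 'workedous' against the inventory:
  'work' -> root (morpheme 1)
  'ed' -> suffix (morpheme 2)
  'ous' -> suffix (morpheme 3)
Total morphemes: 3

3


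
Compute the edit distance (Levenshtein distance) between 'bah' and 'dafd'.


Building DP table for s1='bah' (len 3) and s2='dafd' (len 4):
       d  a  f  d
    0  1  2  3  4
  b 1  1  2  3  4
  a 2  2  1  2  3
  h 3  3  2  2  3
Edit distance = dp[3][4] = 3

3


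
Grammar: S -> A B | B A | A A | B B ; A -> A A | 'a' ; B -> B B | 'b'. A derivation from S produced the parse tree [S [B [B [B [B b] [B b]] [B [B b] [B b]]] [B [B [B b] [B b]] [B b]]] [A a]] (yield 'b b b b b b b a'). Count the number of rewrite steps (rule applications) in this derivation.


Every bracketed nonterminal node [X ...] in the tree is produced by exactly one rule application.
Reading the tree off as a leftmost derivation:
  Step 1: S  =>  B A   (applied S -> B A)
  Step 2: B A  =>  B B A   (applied B -> B B)
  Step 3: B B A  =>  B B B A   (applied B -> B B)
  Step 4: B B B A  =>  B B B B A   (applied B -> B B)
  Step 5: B B B B A  =>  b B B B A   (applied B -> b)
  Step 6: b B B B A  =>  b b B B A   (applied B -> b)
  Step 7: b b B B A  =>  b b B B B A   (applied B -> B B)
  Step 8: b b B B B A  =>  b b b B B A   (applied B -> b)
  Step 9: b b b B B A  =>  b b b b B A   (applied B -> b)
  Step 10: b b b b B A  =>  b b b b B B A   (applied B -> B B)
  Step 11: b b b b B B A  =>  b b b b B B B A   (applied B -> B B)
  Step 12: b b b b B B B A  =>  b b b b b B B A   (applied B -> b)
  Step 13: b b b b b B B A  =>  b b b b b b B A   (applied B -> b)
  Step 14: b b b b b b B A  =>  b b b b b b b A   (applied B -> b)
  Step 15: b b b b b b b A  =>  b b b b b b b a   (applied A -> a)
Final yield: b b b b b b b a
Total rewrite steps: 15

15


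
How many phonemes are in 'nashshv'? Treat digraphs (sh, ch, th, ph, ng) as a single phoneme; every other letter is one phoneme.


Parsing 'nashshv' greedily, digraphs first:
  'n' -> consonant phoneme (phonemes so far: 1)
  'a' -> vowel phoneme (phonemes so far: 2)
  'sh' -> digraph (1 consonant phoneme) (phonemes so far: 3)
  'sh' -> digraph (1 consonant phoneme) (phonemes so far: 4)
  'v' -> consonant phoneme (phonemes so far: 5)
Total phonemes: 5

5


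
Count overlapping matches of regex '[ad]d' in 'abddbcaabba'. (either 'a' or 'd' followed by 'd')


Pattern: [ad]d means either 'a' or 'd' followed by 'd'.
Scanning 'abddbcaabba' position-by-position:
  Pos 0: window 'ab' -> no
  Pos 1: window 'bd' -> no
  Pos 2: window 'dd' -> MATCH
  Pos 3: window 'db' -> no
  Pos 4: window 'bc' -> no
  Pos 5: window 'ca' -> no
  Pos 6: window 'aa' -> no
  Pos 7: window 'ab' -> no
  Pos 8: window 'bb' -> no
  Pos 9: window 'ba' -> no
  Pos 10: window 'a' -> no
Total matches: 1

1


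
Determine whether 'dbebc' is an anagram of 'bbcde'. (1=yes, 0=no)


Sort characters of 'dbebc': 'bbcde'
Sort characters of 'bbcde': 'bbcde'
Sorted forms match -> they ARE anagrams
Result: 1

1


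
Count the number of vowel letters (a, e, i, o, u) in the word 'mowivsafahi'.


Scanning each character of 'mowivsafahi':
  Position 1: 'm' -> consonant (running count: 0)
  Position 2: 'o' -> vowel (running count: 1)
  Position 3: 'w' -> consonant (running count: 1)
  Position 4: 'i' -> vowel (running count: 2)
  Position 5: 'v' -> consonant (running count: 2)
  Position 6: 's' -> consonant (running count: 2)
  Position 7: 'a' -> vowel (running count: 3)
  Position 8: 'f' -> consonant (running count: 3)
  Position 9: 'a' -> vowel (running count: 4)
  Position 10: 'h' -> consonant (running count: 4)
  Position 11: 'i' -> vowel (running count: 5)
Total vowels: 5

5


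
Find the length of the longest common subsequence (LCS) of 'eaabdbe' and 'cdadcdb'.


DP table for LCS of 'eaabdbe' and 'cdadcdb':
       c  d  a  d  c  d  b
    0  0  0  0  0  0  0  0
  e 0  0  0  0  0  0  0  0
  a 0  0  0  1  1  1  1  1
  a 0  0  0  1  1  1  1  1
  b 0  0  0  1  1  1  1  2
  d 0  0  1  1  2  2  2  2
  b 0  0  1  1  2  2  2  3
  e 0  0  1  1  2  2  2  3
LCS: 'adb'
LCS length = 3

3


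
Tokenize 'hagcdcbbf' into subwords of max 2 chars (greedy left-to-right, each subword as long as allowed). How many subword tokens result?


'hagcdcbbf' has 9 characters.
Chunking with max size 2:
  Chunk 1: 'ha' (positions 0-1)
  Chunk 2: 'gc' (positions 2-3)
  Chunk 3: 'dc' (positions 4-5)
  Chunk 4: 'bb' (positions 6-7)
  Chunk 5: 'f' (positions 8-8)
Total chunks: ceil(9 / 2) = 5

5


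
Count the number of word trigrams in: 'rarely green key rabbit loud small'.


Word trigrams from [6] words:
  Trigram 1: (rarely green key)
  Trigram 2: (green key rabbit)
  Trigram 3: (key rabbit loud)
  Trigram 4: (rabbit loud small)
Total word trigrams: 6 - 2 = 4

4


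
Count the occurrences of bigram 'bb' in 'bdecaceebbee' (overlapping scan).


Scanning 'bdecaceebbee' for bigram 'bb':
  Position 0: 'bd' -> no
  Position 1: 'de' -> no
  Position 2: 'ec' -> no
  Position 3: 'ca' -> no
  Position 4: 'ac' -> no
  Position 5: 'ce' -> no
  Position 6: 'ee' -> no
  Position 7: 'eb' -> no
  Position 8: 'bb' -> MATCH
  Position 9: 'be' -> no
  Position 10: 'ee' -> no
Total matches: 1

1


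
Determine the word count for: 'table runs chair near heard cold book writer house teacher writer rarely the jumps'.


Counting words by splitting on spaces:
  Word 1: 'table'
  Word 2: 'runs'
  Word 3: 'chair'
  Word 4: 'near'
  Word 5: 'heard'
  Word 6: 'cold'
  Word 7: 'book'
  Word 8: 'writer'
  Word 9: 'house'
  Word 10: 'teacher'
  Word 11: 'writer'
  Word 12: 'rarely'
  Word 13: 'the'
  Word 14: 'jumps'
Total words: 14

14


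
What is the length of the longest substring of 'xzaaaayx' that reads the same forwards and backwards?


Scanning 'xzaaaayx' for palindromic substrings.
Substring at positions 2-5: 'aaaa'.
Check: reverse('aaaa') = 'aaaa' -> palindrome confirmed.
Neighbouring characters ('z' / 'y') break symmetry, so it cannot extend further.
No longer palindromic substring exists; longest length = 4

4


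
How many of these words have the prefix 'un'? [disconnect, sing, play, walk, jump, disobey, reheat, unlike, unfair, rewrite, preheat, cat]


Checking each word for prefix 'un':
  'disconnect' -> no (count: 0)
  'sing' -> no (count: 0)
  'play' -> no (count: 0)
  'walk' -> no (count: 0)
  'jump' -> no (count: 0)
  'disobey' -> no (count: 0)
  'reheat' -> no (count: 0)
  'unlike' -> YES, starts with 'un' (count: 1)
  'unfair' -> YES, starts with 'un' (count: 2)
  'rewrite' -> no (count: 2)
  'preheat' -> no (count: 2)
  'cat' -> no (count: 2)
Total with prefix 'un': 2

2


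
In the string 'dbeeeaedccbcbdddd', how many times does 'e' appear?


Scanning 'dbeeeaedccbcbdddd' for 'e':
  Position 2: 'e' -> MATCH (count: 1)
  Position 3: 'e' -> MATCH (count: 2)
  Position 4: 'e' -> MATCH (count: 3)
  Position 6: 'e' -> MATCH (count: 4)
Total occurrences of 'e': 4

4


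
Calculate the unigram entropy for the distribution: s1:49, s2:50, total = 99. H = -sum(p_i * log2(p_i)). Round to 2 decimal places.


Computing entropy H = -sum(p_i * log2(p_i)):
  s1: p = 49/99 = 0.4949, -p*log2(p) = 0.5022
  s2: p = 50/99 = 0.5051, -p*log2(p) = 0.4977
H = sum of terms = 0.9999
Rounded to 2 decimals: 1.00

1.00


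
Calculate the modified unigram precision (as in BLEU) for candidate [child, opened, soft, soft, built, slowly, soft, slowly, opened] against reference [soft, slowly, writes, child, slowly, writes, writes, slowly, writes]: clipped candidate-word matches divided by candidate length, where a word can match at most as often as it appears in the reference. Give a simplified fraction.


Reference word counts: {'child': 1, 'slowly': 3, 'soft': 1, 'writes': 4}
Checking each candidate word (with clipping):
  'child' -> in reference (ref count 1, used 1/1) -> match (matches: 1)
  'opened' -> not in reference -> no match (matches: 1)
  'soft' -> in reference (ref count 1, used 1/1) -> match (matches: 2)
  'soft' -> ref count 1 already used up (1/1) -> clipped, no match (matches: 2)
  'built' -> not in reference -> no match (matches: 2)
  'slowly' -> in reference (ref count 3, used 1/3) -> match (matches: 3)
  'soft' -> ref count 1 already used up (1/1) -> clipped, no match (matches: 3)
  'slowly' -> in reference (ref count 3, used 2/3) -> match (matches: 4)
  'opened' -> not in reference -> no match (matches: 4)
Clipped matches: 4, Candidate length: 9
Precision = 4/9

4/9


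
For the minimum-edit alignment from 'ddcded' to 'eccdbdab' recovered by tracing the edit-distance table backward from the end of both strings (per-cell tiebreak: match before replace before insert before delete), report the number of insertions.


Edit distance = 5. Backtracking from cell (6, 8) with preference match > replace > insert > delete,
then listing the resulting alignment 'ddcded' -> 'eccdbdab' left to right:
  Step 1: replace d->e
  Step 2: replace d->c
  Step 3: keep 'c'
  Step 4: keep 'd'
  Step 5: replace e->b
  Step 6: keep 'd'
  Step 7: insert 'a' [insertion #1]
  Step 8: insert 'b' [insertion #2]
Total insertions: 2

2


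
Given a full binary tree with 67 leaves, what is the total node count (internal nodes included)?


Leaf nodes (terminals): 67
Internal nodes = n - 1 = 67 - 1 = 66
Total = leaves + internal = 67 + 66 = 133

133


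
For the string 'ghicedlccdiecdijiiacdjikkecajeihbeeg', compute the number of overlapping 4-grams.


String 'ghicedlccdiecdijiiacdjikkecajeihbeeg' has length L = 36.
Number of overlapping n-grams = L - n + 1
Substituting: 36 - 4 + 1 = 33

33


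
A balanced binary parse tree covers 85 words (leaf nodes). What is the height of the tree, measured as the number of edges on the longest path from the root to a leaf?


In a balanced binary tree with n leaves the deepest leaf is ceil(log2(n)) edges below the root.
log2(85) = 6.4094
ceil(6.4094) = 7
height (edges) = 7

7


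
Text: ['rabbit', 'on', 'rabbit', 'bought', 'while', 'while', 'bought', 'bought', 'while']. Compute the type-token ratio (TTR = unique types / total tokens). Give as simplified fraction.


Tokens: 9
Unique types: ('bought', 'on', 'rabbit', 'while') = 4
TTR = 4/9
Already in lowest terms.

4/9


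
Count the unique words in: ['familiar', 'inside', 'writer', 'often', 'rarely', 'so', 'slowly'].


Listing all tokens and tracking unique types:
  Token 1: 'familiar' -> NEW (unique so far: 1)
  Token 2: 'inside' -> NEW (unique so far: 2)
  Token 3: 'writer' -> NEW (unique so far: 3)
  Token 4: 'often' -> NEW (unique so far: 4)
  Token 5: 'rarely' -> NEW (unique so far: 5)
  Token 6: 'so' -> NEW (unique so far: 6)
  Token 7: 'slowly' -> NEW (unique so far: 7)
Unique types: ('familiar', 'inside', 'often', 'rarely', 'slowly', 'so', 'writer')
Vocabulary size: 7

7
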